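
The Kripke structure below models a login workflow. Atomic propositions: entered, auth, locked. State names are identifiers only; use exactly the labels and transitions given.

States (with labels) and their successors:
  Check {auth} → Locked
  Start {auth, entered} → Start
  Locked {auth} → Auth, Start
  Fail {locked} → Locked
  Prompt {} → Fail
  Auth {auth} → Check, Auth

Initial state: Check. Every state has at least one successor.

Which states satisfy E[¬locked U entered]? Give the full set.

{Check, Start, Locked, Auth}

States satisfying ¬locked: {Check, Start, Locked, Prompt, Auth}.
States satisfying entered: {Start}.
States satisfying E[¬locked U entered]: {Check, Start, Locked, Auth}.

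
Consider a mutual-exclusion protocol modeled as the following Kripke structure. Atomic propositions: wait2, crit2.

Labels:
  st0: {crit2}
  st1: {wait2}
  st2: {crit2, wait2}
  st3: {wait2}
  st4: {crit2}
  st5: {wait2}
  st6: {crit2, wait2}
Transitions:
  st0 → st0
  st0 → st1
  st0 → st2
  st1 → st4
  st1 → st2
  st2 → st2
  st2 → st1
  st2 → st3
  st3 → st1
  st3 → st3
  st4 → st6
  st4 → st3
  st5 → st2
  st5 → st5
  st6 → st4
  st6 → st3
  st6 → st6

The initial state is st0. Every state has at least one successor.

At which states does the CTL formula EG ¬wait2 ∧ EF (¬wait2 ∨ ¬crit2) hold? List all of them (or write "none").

{st0}

States satisfying ¬wait2: {st0, st4}.
States satisfying EG ¬wait2: {st0}.
States satisfying ¬wait2 ∨ ¬crit2: {st0, st1, st3, st4, st5}.
States satisfying EF (¬wait2 ∨ ¬crit2): {st0, st1, st2, st3, st4, st5, st6}.
States satisfying EG ¬wait2 ∧ EF (¬wait2 ∨ ¬crit2): {st0}.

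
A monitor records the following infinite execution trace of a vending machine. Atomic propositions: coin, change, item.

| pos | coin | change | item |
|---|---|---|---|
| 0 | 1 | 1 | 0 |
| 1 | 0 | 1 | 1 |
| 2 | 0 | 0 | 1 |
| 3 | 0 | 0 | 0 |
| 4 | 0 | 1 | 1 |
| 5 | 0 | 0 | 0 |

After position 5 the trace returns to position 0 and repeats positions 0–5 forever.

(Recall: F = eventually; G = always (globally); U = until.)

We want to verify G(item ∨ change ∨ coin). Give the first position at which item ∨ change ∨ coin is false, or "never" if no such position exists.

Check item ∨ change ∨ coin at each position in order: 0 ✓, 1 ✓, 2 ✓.
At position 3 the labels are {}, so item ∨ change ∨ coin is false there. This is the first violation.

3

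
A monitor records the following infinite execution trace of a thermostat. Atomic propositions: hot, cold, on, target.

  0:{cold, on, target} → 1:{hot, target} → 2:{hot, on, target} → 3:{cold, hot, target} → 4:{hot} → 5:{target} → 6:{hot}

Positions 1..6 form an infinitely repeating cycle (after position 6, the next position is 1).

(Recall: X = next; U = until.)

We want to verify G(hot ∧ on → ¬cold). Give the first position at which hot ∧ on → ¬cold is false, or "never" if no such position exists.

never

hot ∧ on → ¬cold holds at every position 0..6, and those are all the positions the trace ever visits, so the invariant G(hot ∧ on → ¬cold) is never violated.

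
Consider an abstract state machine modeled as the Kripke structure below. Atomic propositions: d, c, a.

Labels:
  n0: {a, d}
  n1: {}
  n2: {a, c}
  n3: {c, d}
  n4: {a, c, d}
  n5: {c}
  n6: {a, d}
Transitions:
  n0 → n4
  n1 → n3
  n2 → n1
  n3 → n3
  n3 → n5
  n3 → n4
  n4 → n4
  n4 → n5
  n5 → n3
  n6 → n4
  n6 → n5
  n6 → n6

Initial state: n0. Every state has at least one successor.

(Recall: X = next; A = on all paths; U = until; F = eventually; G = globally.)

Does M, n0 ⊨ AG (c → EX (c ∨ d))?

States satisfying c → EX (c ∨ d): {n0, n1, n3, n4, n5, n6}.
States satisfying AG (c → EX (c ∨ d)): {n0, n1, n3, n4, n5, n6}.
Every state reachable from n0 satisfies c → EX (c ∨ d).
n0 ∈ Sat(AG (c → EX (c ∨ d))).

Satisfied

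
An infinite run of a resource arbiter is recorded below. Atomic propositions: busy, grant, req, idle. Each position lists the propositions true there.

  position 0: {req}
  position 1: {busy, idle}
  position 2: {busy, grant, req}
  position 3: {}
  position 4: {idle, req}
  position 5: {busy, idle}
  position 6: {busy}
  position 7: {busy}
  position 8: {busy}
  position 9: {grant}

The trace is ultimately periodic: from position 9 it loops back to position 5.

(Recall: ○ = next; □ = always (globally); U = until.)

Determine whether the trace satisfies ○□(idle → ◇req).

The position after 0 is 1; □(idle → ◇req) is false there.

No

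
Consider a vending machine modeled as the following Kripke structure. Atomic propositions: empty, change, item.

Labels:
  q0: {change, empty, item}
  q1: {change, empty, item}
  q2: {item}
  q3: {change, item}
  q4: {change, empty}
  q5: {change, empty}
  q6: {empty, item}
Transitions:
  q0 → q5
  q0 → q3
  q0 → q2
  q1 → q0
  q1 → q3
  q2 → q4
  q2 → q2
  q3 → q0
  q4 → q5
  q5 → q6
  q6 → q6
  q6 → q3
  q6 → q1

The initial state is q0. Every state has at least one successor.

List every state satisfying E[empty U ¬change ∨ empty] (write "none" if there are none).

States satisfying empty: {q0, q1, q4, q5, q6}.
States satisfying ¬change ∨ empty: {q0, q1, q2, q4, q5, q6}.
States satisfying E[empty U ¬change ∨ empty]: {q0, q1, q2, q4, q5, q6}.

{q0, q1, q2, q4, q5, q6}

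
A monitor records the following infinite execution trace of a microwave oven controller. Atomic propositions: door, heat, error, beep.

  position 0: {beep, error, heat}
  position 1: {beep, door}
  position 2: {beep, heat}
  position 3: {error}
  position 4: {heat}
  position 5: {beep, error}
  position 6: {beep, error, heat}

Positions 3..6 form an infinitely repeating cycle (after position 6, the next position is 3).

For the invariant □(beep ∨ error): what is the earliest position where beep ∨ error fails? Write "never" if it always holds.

Check beep ∨ error at each position in order: 0 ✓, 1 ✓, 2 ✓, 3 ✓.
At position 4 the labels are {heat}, so beep ∨ error is false there. This is the first violation.

4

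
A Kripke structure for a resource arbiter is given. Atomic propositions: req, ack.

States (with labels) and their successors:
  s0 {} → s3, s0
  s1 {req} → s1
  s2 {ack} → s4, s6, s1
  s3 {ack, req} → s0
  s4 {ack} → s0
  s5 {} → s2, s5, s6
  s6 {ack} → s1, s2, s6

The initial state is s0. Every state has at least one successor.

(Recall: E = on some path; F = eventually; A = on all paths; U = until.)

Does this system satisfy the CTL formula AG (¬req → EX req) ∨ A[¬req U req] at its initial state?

Yes

States satisfying ¬req → EX req: {s0, s1, s2, s3, s6}.
States satisfying AG (¬req → EX req): {s0, s1, s3}.
States satisfying ¬req: {s0, s2, s4, s5, s6}.
States satisfying req: {s1, s3}.
States satisfying A[¬req U req]: {s1, s3}.
States satisfying AG (¬req → EX req) ∨ A[¬req U req]: {s0, s1, s3}.
s0 ∈ Sat(AG (¬req → EX req) ∨ A[¬req U req]).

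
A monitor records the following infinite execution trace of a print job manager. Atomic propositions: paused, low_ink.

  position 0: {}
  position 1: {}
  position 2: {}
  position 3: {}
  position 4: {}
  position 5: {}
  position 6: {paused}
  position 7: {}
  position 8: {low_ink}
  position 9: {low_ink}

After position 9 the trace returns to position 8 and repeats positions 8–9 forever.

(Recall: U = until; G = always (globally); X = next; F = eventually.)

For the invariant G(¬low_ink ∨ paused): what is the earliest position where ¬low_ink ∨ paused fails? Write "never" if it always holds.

Check ¬low_ink ∨ paused at each position in order: 0 ✓, 1 ✓, 2 ✓, 3 ✓, 4 ✓, 5 ✓, 6 ✓, 7 ✓.
At position 8 the labels are {low_ink}, so ¬low_ink ∨ paused is false there. This is the first violation.

8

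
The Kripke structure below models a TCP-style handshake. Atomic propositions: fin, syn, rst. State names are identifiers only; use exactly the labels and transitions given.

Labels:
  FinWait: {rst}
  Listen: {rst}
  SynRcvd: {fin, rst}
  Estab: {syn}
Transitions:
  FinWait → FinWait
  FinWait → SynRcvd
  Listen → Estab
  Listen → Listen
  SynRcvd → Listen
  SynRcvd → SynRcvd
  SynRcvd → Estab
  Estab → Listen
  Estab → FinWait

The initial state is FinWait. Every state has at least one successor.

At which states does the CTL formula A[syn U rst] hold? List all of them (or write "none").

{FinWait, Listen, SynRcvd, Estab}

States satisfying syn: {Estab}.
States satisfying rst: {FinWait, Listen, SynRcvd}.
States satisfying A[syn U rst]: {FinWait, Listen, SynRcvd, Estab}.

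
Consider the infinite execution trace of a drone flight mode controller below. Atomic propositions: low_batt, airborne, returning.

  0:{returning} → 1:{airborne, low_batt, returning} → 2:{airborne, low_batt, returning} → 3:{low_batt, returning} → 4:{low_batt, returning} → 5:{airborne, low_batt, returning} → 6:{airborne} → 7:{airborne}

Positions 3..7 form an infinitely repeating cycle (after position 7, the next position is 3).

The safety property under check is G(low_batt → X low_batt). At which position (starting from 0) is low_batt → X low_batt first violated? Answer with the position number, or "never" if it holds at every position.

Check low_batt → X low_batt at each position in order: 0 ✓, 1 ✓, 2 ✓, 3 ✓, 4 ✓.
At position 5 the labels are {airborne, low_batt, returning} and the next position 6 has {airborne}, so low_batt → X low_batt is false there. This is the first violation.

5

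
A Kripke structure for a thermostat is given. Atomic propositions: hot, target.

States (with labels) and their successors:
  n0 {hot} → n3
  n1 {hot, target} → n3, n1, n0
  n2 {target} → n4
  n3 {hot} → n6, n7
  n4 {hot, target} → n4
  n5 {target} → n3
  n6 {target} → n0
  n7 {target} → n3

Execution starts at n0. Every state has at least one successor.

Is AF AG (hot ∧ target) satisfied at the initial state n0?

Violated

States satisfying AG (hot ∧ target): {n4}.
States satisfying AF AG (hot ∧ target): {n2, n4}.
There is a path from n0 along which AG (hot ∧ target) never holds.
n0 ∉ Sat(AF AG (hot ∧ target)).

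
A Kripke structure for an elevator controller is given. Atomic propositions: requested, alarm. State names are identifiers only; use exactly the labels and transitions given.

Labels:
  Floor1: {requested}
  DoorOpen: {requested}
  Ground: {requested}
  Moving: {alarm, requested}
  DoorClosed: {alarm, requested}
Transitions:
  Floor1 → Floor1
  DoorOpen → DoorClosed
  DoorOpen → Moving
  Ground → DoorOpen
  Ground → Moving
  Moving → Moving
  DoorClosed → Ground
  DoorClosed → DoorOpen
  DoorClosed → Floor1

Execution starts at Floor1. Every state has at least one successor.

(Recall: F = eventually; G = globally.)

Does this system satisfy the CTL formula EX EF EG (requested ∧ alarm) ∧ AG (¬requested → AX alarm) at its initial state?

Does not hold

States satisfying EF EG (requested ∧ alarm): {DoorOpen, Ground, Moving, DoorClosed}.
States satisfying EX EF EG (requested ∧ alarm): {DoorOpen, Ground, Moving, DoorClosed}.
States satisfying ¬requested → AX alarm: {Floor1, DoorOpen, Ground, Moving, DoorClosed}.
States satisfying AG (¬requested → AX alarm): {Floor1, DoorOpen, Ground, Moving, DoorClosed}.
States satisfying EX EF EG (requested ∧ alarm) ∧ AG (¬requested → AX alarm): {DoorOpen, Ground, Moving, DoorClosed}.
Floor1 ∉ Sat(EX EF EG (requested ∧ alarm) ∧ AG (¬requested → AX alarm)).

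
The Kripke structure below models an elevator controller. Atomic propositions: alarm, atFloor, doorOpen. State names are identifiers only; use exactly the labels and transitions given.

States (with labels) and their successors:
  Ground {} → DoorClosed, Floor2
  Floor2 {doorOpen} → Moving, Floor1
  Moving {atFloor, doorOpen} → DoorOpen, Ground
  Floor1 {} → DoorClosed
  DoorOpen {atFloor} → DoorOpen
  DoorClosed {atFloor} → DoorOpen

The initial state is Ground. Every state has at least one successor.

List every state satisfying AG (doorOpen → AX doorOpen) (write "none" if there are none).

{Floor1, DoorOpen, DoorClosed}

States satisfying doorOpen → AX doorOpen: {Ground, Floor1, DoorOpen, DoorClosed}.
States satisfying AG (doorOpen → AX doorOpen): {Floor1, DoorOpen, DoorClosed}.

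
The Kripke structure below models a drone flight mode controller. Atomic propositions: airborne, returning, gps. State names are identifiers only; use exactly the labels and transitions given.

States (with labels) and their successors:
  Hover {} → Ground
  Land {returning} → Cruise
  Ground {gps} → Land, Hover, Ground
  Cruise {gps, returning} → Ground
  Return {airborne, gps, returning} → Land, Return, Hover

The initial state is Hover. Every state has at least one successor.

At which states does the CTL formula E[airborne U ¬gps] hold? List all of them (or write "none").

States satisfying airborne: {Return}.
States satisfying ¬gps: {Hover, Land}.
States satisfying E[airborne U ¬gps]: {Hover, Land, Return}.

{Hover, Land, Return}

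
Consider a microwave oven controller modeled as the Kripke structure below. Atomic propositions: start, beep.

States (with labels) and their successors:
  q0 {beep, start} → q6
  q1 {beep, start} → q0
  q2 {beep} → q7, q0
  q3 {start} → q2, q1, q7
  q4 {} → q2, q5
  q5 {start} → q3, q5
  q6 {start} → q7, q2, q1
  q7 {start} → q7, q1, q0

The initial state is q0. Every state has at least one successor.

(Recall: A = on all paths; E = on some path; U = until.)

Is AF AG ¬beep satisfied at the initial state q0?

Violated

States satisfying AG ¬beep: ∅.
States satisfying AF AG ¬beep: ∅.
There is a path from q0 along which AG ¬beep never holds.
q0 ∉ Sat(AF AG ¬beep).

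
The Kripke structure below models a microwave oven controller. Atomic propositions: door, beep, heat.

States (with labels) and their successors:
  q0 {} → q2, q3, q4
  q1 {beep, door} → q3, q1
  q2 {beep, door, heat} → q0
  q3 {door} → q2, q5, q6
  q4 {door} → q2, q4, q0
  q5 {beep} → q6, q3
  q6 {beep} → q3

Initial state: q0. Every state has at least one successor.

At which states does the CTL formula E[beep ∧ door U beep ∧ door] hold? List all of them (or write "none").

States satisfying beep ∧ door: {q1, q2}.
States satisfying E[beep ∧ door U beep ∧ door]: {q1, q2}.

{q1, q2}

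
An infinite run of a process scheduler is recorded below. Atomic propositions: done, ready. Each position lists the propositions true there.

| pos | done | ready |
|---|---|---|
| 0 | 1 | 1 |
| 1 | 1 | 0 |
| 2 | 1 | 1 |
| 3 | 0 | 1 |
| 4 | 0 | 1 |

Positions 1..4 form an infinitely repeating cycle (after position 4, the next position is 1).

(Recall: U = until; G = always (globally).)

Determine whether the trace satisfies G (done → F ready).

Yes

done → F ready holds at every position 0..4, and those are all positions ever visited, so G (done → F ready) holds.
Positions where done holds: 0, 1, 2.
Check F ready at each: 0→ok, 1→ok, 2→ok.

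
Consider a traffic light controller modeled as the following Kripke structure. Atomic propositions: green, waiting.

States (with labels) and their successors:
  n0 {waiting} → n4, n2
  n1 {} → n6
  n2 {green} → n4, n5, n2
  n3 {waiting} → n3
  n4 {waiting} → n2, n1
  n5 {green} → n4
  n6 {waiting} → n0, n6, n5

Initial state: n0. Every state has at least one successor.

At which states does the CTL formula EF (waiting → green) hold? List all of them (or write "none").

States satisfying waiting → green: {n1, n2, n5}.
States satisfying EF (waiting → green): {n0, n1, n2, n4, n5, n6}.

{n0, n1, n2, n4, n5, n6}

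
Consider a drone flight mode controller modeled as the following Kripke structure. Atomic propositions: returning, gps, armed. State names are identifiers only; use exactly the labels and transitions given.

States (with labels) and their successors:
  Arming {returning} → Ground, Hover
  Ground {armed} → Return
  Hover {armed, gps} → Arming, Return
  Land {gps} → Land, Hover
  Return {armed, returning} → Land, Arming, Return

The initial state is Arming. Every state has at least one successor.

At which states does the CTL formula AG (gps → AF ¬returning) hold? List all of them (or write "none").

States satisfying gps → AF ¬returning: {Arming, Ground, Hover, Land, Return}.
States satisfying AG (gps → AF ¬returning): {Arming, Ground, Hover, Land, Return}.

{Arming, Ground, Hover, Land, Return}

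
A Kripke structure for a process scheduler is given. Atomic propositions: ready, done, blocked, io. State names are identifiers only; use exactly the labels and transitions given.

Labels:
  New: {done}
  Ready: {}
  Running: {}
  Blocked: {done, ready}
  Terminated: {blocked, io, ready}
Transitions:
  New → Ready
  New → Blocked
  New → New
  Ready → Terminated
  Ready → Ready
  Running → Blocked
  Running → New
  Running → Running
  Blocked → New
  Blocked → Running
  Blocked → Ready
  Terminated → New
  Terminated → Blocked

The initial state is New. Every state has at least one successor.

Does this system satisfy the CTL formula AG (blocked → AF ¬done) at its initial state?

Yes

States satisfying blocked → AF ¬done: {New, Ready, Running, Blocked, Terminated}.
States satisfying AG (blocked → AF ¬done): {New, Ready, Running, Blocked, Terminated}.
Every state reachable from New satisfies blocked → AF ¬done.
New ∈ Sat(AG (blocked → AF ¬done)).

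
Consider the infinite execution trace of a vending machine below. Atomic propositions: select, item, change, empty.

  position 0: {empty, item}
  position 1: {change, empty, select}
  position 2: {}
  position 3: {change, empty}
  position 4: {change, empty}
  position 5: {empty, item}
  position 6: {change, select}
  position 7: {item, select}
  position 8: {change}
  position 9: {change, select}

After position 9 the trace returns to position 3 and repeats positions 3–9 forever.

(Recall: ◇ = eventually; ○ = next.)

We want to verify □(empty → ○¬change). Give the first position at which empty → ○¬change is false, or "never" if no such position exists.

At position 0 the labels are {empty, item} and the next position 1 has {change, empty, select}, so empty → ○¬change is false there. This is the first violation.

0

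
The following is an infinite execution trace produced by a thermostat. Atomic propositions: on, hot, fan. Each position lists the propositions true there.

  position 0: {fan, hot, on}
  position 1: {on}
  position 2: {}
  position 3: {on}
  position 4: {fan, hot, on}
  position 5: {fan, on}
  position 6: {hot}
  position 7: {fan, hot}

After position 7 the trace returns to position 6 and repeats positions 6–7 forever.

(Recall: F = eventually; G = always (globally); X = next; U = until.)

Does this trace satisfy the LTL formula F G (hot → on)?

Violated

G (hot → on) is false at every position 0..7, so it never becomes true and F G (hot → on) fails.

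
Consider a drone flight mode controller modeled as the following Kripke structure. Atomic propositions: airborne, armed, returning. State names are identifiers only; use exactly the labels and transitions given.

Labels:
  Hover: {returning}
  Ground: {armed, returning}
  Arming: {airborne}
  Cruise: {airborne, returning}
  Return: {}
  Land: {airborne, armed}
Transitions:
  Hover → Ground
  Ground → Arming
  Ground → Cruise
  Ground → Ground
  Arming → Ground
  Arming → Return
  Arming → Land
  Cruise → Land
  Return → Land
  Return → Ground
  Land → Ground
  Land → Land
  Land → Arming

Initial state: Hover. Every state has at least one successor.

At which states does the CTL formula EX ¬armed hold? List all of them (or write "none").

{Ground, Arming, Land}

States satisfying ¬armed: {Hover, Arming, Cruise, Return}.
States satisfying EX ¬armed: {Ground, Arming, Land}.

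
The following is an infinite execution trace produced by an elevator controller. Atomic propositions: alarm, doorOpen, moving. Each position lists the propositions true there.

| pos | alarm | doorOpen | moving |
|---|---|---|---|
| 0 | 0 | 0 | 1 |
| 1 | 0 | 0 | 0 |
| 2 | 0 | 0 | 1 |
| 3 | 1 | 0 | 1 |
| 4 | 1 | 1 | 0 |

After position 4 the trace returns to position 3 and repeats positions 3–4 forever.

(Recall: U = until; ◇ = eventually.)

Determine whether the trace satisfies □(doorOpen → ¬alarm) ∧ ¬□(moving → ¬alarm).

No

doorOpen → ¬alarm must hold at every position from 0 onward. It fails at position 4, so □(doorOpen → ¬alarm) is false.
Positions where doorOpen holds: 4.
Check ¬alarm at each: 4→fails.
At position 0: □(doorOpen → ¬alarm) is false; ¬□(moving → ¬alarm) is true; so □(doorOpen → ¬alarm) ∧ ¬□(moving → ¬alarm) is false.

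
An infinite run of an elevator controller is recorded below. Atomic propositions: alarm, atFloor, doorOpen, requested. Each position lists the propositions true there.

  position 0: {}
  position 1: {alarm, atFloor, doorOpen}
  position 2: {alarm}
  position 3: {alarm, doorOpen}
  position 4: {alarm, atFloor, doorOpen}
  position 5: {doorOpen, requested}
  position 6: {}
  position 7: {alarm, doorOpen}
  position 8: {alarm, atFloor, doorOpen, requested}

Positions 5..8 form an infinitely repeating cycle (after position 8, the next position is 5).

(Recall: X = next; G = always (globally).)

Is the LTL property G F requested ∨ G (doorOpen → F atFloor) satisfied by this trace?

F requested holds at every position 0..8, and those are all positions ever visited, so G F requested holds.
doorOpen → F atFloor holds at every position 0..8, and those are all positions ever visited, so G (doorOpen → F atFloor) holds.
Positions where doorOpen holds: 1, 3, 4, 5, 7, 8.
Check F atFloor at each: 1→ok, 3→ok, 4→ok, 5→ok, 7→ok, 8→ok.
At position 0: G F requested is true; G (doorOpen → F atFloor) is true; so G F requested ∨ G (doorOpen → F atFloor) is true.

Yes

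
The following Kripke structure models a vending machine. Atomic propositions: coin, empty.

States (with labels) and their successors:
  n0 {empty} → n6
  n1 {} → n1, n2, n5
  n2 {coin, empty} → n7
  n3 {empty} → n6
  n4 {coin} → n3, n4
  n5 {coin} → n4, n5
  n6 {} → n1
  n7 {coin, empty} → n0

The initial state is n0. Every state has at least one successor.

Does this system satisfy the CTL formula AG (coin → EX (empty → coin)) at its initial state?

Does not hold

States satisfying coin → EX (empty → coin): {n0, n1, n2, n3, n4, n5, n6}.
States satisfying AG (coin → EX (empty → coin)): ∅.
n7 is reachable from n0 and violates coin → EX (empty → coin), so AG fails at n0.
n0 ∉ Sat(AG (coin → EX (empty → coin))).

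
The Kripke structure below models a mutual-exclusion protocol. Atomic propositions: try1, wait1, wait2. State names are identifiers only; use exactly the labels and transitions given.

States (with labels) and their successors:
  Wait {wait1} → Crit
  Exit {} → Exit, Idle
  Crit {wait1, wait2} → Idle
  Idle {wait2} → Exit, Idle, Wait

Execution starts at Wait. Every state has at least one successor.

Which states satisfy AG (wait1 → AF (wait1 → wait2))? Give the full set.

States satisfying wait1 → AF (wait1 → wait2): {Wait, Exit, Crit, Idle}.
States satisfying AG (wait1 → AF (wait1 → wait2)): {Wait, Exit, Crit, Idle}.

{Wait, Exit, Crit, Idle}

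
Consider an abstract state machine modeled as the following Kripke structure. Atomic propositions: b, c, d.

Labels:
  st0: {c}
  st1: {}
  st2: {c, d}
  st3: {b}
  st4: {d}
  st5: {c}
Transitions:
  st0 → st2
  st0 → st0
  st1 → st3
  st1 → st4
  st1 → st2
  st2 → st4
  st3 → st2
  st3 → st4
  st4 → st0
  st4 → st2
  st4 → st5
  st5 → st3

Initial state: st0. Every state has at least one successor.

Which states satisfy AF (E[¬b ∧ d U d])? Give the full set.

{st1, st2, st3, st4, st5}

States satisfying E[¬b ∧ d U d]: {st2, st4}.
States satisfying AF (E[¬b ∧ d U d]): {st1, st2, st3, st4, st5}.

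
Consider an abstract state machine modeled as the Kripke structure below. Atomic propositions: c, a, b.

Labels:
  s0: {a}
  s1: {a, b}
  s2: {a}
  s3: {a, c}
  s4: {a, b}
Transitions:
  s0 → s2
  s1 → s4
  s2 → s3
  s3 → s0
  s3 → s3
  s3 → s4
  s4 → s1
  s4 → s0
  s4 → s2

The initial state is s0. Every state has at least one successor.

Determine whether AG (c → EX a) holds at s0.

States satisfying c → EX a: {s0, s1, s2, s3, s4}.
States satisfying AG (c → EX a): {s0, s1, s2, s3, s4}.
Every state reachable from s0 satisfies c → EX a.
s0 ∈ Sat(AG (c → EX a)).

Satisfied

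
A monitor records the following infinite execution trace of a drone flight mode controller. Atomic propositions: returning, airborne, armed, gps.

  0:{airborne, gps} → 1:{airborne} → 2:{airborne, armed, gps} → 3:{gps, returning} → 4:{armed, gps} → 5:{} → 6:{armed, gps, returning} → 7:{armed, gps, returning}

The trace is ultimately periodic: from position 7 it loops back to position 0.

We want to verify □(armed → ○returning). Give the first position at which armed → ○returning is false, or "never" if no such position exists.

4

Check armed → ○returning at each position in order: 0 ✓, 1 ✓, 2 ✓, 3 ✓.
At position 4 the labels are {armed, gps} and the next position 5 has {}, so armed → ○returning is false there. This is the first violation.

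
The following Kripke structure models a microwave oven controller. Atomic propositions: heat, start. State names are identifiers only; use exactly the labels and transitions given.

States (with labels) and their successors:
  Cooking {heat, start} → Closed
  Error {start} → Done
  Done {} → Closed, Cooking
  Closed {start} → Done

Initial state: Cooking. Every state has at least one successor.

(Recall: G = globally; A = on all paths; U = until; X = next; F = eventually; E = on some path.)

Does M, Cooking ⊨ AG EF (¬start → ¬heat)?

Yes

States satisfying EF (¬start → ¬heat): {Cooking, Error, Done, Closed}.
States satisfying AG EF (¬start → ¬heat): {Cooking, Error, Done, Closed}.
Every state reachable from Cooking satisfies EF (¬start → ¬heat).
Cooking ∈ Sat(AG EF (¬start → ¬heat)).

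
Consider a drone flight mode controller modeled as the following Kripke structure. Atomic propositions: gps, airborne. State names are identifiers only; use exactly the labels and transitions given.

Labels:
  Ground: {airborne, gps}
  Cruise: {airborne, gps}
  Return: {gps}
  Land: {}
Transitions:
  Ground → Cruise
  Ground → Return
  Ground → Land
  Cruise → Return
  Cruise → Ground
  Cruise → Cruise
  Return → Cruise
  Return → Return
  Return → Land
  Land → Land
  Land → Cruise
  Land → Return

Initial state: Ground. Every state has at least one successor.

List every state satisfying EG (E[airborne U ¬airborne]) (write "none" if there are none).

States satisfying E[airborne U ¬airborne]: {Ground, Cruise, Return, Land}.
States satisfying EG (E[airborne U ¬airborne]): {Ground, Cruise, Return, Land}.

{Ground, Cruise, Return, Land}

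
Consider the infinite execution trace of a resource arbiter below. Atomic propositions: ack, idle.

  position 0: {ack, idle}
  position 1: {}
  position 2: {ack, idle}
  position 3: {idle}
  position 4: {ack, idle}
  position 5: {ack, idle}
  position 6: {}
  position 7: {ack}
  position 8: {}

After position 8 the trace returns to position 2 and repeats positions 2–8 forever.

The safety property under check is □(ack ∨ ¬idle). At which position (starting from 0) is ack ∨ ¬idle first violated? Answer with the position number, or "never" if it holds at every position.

3

Check ack ∨ ¬idle at each position in order: 0 ✓, 1 ✓, 2 ✓.
At position 3 the labels are {idle}, so ack ∨ ¬idle is false there. This is the first violation.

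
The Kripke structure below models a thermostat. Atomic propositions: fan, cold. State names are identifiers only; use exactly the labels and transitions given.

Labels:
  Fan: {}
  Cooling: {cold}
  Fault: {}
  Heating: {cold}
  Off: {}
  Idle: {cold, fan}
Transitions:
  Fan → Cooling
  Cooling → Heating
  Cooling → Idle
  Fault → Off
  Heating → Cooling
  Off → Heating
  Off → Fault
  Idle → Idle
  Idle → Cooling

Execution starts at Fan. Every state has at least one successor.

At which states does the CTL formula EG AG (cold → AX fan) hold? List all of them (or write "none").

none

States satisfying AG (cold → AX fan): ∅.
States satisfying EG AG (cold → AX fan): ∅.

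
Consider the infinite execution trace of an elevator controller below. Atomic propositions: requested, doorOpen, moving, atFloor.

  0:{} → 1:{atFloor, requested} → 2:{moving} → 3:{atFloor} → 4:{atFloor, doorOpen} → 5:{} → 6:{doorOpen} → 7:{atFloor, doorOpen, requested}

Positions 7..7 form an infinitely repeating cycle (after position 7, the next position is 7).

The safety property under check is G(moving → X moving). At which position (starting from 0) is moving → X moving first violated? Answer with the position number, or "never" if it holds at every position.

Check moving → X moving at each position in order: 0 ✓, 1 ✓.
At position 2 the labels are {moving} and the next position 3 has {atFloor}, so moving → X moving is false there. This is the first violation.

2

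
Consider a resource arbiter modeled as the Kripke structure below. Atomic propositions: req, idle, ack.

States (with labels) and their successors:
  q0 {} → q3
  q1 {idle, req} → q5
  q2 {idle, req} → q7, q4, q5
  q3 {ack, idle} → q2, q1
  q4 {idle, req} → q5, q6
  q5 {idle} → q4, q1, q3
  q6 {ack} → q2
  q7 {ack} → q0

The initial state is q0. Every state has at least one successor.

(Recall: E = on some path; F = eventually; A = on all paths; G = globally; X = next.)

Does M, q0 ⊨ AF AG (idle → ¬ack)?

States satisfying AG (idle → ¬ack): ∅.
States satisfying AF AG (idle → ¬ack): ∅.
There is a path from q0 along which AG (idle → ¬ack) never holds.
q0 ∉ Sat(AF AG (idle → ¬ack)).

Does not hold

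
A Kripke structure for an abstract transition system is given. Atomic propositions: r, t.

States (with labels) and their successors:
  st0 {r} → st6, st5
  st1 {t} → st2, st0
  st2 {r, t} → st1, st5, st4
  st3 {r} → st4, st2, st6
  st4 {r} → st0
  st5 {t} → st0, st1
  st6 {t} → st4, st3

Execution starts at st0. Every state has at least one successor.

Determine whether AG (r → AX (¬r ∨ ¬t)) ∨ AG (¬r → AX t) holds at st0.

States satisfying r → AX (¬r ∨ ¬t): {st0, st1, st2, st4, st5, st6}.
States satisfying AG (r → AX (¬r ∨ ¬t)): ∅.
States satisfying ¬r → AX t: {st0, st2, st3, st4}.
States satisfying AG (¬r → AX t): ∅.
States satisfying AG (r → AX (¬r ∨ ¬t)) ∨ AG (¬r → AX t): ∅.
st0 ∉ Sat(AG (r → AX (¬r ∨ ¬t)) ∨ AG (¬r → AX t)).

Does not hold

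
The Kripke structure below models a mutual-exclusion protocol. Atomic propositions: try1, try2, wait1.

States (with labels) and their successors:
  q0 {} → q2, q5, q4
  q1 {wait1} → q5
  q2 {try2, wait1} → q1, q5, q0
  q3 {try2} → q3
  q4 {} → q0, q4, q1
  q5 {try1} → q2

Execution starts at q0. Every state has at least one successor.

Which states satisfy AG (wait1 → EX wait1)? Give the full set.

{q3}

States satisfying wait1 → EX wait1: {q0, q2, q3, q4, q5}.
States satisfying AG (wait1 → EX wait1): {q3}.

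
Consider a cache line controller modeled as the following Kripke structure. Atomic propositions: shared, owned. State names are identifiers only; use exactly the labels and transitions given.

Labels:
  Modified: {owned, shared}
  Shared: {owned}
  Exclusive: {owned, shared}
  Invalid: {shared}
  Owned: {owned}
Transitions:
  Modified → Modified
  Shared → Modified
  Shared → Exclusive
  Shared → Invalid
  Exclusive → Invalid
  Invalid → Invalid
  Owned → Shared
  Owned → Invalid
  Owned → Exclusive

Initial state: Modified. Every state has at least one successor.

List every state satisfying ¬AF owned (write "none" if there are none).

{Invalid}

States satisfying owned: {Modified, Shared, Exclusive, Owned}.
States satisfying AF owned: {Modified, Shared, Exclusive, Owned}.
States satisfying ¬AF owned: {Invalid}.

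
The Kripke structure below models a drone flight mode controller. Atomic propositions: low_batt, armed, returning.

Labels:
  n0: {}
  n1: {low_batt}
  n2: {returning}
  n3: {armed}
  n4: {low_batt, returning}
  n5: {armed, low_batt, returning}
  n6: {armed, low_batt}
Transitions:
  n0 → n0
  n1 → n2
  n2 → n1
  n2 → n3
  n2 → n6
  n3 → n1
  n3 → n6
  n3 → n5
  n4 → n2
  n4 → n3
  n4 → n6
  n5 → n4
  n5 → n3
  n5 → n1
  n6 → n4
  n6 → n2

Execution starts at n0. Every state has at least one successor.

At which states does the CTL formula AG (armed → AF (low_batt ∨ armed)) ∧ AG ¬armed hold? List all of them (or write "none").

{n0}

States satisfying armed → AF (low_batt ∨ armed): {n0, n1, n2, n3, n4, n5, n6}.
States satisfying AG (armed → AF (low_batt ∨ armed)): {n0, n1, n2, n3, n4, n5, n6}.
States satisfying ¬armed: {n0, n1, n2, n4}.
States satisfying AG ¬armed: {n0}.
States satisfying AG (armed → AF (low_batt ∨ armed)) ∧ AG ¬armed: {n0}.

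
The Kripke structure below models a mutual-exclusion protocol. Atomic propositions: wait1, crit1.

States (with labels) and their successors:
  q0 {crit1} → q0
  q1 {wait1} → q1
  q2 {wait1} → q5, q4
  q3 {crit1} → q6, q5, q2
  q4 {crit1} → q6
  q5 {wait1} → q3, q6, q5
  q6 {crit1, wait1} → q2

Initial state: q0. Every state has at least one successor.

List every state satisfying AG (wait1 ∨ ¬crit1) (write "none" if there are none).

States satisfying wait1 ∨ ¬crit1: {q1, q2, q5, q6}.
States satisfying AG (wait1 ∨ ¬crit1): {q1}.

{q1}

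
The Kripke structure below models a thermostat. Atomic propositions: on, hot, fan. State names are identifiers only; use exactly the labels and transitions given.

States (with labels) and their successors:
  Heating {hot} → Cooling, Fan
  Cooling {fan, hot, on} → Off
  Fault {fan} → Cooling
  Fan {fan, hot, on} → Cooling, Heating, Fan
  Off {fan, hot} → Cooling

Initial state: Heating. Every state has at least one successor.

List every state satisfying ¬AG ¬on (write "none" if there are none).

{Heating, Cooling, Fault, Fan, Off}

States satisfying ¬on: {Heating, Fault, Off}.
States satisfying AG ¬on: ∅.
States satisfying ¬AG ¬on: {Heating, Cooling, Fault, Fan, Off}.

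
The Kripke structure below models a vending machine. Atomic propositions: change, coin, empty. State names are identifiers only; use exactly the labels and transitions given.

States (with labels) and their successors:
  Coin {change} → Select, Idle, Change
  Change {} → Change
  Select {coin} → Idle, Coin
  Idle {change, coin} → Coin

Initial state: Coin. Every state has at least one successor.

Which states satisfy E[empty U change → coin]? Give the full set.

{Change, Select, Idle}

States satisfying empty: ∅.
States satisfying change → coin: {Change, Select, Idle}.
States satisfying E[empty U change → coin]: {Change, Select, Idle}.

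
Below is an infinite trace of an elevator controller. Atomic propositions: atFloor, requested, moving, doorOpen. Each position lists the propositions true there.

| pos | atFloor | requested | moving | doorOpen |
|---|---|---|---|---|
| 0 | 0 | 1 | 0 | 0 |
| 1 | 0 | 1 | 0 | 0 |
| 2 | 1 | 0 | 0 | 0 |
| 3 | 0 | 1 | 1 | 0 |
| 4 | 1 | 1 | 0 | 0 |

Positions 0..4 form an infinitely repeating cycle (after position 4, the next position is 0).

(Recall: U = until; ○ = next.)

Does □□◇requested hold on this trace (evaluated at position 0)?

Yes

□◇requested holds at every position 0..4, and those are all positions ever visited, so □□◇requested holds.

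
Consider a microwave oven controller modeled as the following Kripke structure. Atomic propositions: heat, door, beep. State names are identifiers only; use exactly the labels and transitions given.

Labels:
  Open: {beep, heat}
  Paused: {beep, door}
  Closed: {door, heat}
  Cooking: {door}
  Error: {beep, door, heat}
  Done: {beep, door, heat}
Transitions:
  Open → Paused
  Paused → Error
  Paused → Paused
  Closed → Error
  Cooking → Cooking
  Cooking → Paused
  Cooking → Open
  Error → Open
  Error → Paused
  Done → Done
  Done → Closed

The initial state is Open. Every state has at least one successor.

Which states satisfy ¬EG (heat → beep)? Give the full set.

{Closed}

States satisfying heat → beep: {Open, Paused, Cooking, Error, Done}.
States satisfying EG (heat → beep): {Open, Paused, Cooking, Error, Done}.
States satisfying ¬EG (heat → beep): {Closed}.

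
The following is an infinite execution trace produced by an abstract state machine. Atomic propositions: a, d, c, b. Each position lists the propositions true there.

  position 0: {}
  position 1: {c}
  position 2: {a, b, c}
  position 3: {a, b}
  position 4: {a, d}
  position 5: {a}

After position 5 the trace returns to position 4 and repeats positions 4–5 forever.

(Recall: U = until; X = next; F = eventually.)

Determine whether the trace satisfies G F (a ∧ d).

F (a ∧ d) holds at every position 0..5, and those are all positions ever visited, so G F (a ∧ d) holds.

Satisfied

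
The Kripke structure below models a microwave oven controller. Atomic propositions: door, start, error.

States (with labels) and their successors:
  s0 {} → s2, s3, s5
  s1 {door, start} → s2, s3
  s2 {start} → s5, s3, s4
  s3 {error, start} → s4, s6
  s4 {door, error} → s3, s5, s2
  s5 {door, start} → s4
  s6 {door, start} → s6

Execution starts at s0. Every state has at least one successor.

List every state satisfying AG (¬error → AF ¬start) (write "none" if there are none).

States satisfying ¬error → AF ¬start: {s0, s3, s4, s5}.
States satisfying AG (¬error → AF ¬start): ∅.

none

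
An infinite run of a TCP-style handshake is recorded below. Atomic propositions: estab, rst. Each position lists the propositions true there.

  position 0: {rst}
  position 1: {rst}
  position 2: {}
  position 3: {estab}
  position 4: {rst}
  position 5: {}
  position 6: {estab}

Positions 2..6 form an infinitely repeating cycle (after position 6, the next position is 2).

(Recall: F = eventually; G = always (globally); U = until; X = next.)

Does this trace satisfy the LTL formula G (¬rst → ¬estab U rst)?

Does not hold

¬rst → ¬estab U rst must hold at every position from 0 onward. It fails at position 2, so G (¬rst → ¬estab U rst) is false.
Positions where ¬rst holds: 2, 3, 5, 6.
Check ¬estab U rst at each: 2→fails, 3→fails, 5→fails, 6→fails.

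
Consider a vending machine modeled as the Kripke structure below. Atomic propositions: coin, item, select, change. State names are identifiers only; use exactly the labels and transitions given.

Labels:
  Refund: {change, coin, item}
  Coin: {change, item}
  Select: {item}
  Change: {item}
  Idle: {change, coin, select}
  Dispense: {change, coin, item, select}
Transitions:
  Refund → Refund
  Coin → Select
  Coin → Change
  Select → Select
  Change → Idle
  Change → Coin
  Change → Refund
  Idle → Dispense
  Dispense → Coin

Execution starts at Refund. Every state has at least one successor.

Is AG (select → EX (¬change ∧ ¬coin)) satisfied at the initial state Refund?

Satisfied

States satisfying select → EX (¬change ∧ ¬coin): {Refund, Coin, Select, Change}.
States satisfying AG (select → EX (¬change ∧ ¬coin)): {Refund, Select}.
Every state reachable from Refund satisfies select → EX (¬change ∧ ¬coin).
Refund ∈ Sat(AG (select → EX (¬change ∧ ¬coin))).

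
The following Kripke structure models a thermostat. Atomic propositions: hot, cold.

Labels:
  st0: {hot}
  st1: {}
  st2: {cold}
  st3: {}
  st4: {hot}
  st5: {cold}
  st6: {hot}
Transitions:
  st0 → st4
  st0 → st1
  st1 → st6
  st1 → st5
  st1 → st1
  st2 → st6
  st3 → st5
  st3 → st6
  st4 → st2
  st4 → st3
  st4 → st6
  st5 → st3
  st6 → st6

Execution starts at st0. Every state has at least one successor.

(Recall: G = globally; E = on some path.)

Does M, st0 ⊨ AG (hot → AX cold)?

No

States satisfying hot → AX cold: {st1, st2, st3, st5}.
States satisfying AG (hot → AX cold): ∅.
st0 is reachable from st0 and violates hot → AX cold, so AG fails at st0.
st0 ∉ Sat(AG (hot → AX cold)).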